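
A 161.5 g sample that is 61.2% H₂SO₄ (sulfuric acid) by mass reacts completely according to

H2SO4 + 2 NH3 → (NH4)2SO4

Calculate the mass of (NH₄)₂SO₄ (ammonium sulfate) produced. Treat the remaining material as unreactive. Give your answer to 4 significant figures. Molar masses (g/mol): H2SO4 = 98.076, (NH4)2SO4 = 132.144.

133.2 g

Mass of pure H2SO4 = 161.5 g × 0.612 = 98.838 g.
n(H2SO4) = 98.838 g / 98.076 g/mol = 1.0078 mol.
From the equation the H2SO4:(NH4)2SO4 mole ratio is 1:1, so n((NH4)2SO4) = 1.0078 × 1/1 = 1.0078 mol.
Mass of (NH4)2SO4 = 1.0078 mol × 132.144 g/mol = 133.17 g.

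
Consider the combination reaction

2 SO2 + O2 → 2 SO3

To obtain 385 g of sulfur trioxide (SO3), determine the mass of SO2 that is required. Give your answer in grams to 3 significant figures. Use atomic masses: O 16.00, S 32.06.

M(SO3) = 32.06 + 3(16.00) = 80.06 g/mol.
M(SO2) = 32.06 + 2(16.00) = 64.06 g/mol.
n(SO3) = 385.0 g / 80.06 g/mol = 4.809 mol.
From the equation the SO3:SO2 mole ratio is 2:2, so n(SO2) = 4.809 × 2/2 = 4.809 mol.
Mass of SO2 = 4.809 mol × 64.06 g/mol = 308.1 g.

308 g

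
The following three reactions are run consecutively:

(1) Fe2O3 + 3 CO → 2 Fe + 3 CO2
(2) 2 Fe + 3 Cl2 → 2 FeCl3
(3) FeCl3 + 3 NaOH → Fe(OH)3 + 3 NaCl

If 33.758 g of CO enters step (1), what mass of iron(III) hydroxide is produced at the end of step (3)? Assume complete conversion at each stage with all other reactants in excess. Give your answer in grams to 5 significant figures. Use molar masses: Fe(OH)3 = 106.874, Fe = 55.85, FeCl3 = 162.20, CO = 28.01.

n(CO) = 33.758 / 28.01 = 1.20521 mol.
Reaction (1): CO→Fe ratio 3:2 ⇒ n(Fe) = 0.803475 mol.
Reaction (2): Fe→FeCl3 ratio 2:2 ⇒ n(FeCl3) = 0.803475 mol.
Reaction (3): FeCl3→Fe(OH)3 ratio 1:1 ⇒ n(Fe(OH)3) = 0.803475 mol.
Mass of Fe(OH)3 = 0.803475 × 106.874 = 85.8706 g.

85.871 g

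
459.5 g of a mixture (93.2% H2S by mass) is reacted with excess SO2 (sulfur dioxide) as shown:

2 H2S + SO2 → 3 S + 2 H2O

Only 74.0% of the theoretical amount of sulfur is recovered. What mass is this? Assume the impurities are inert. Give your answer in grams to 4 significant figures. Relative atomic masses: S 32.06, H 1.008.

447.2 g

Pure H2S available = 459.5 g × 0.932 = 428.25 g.
M(H2S) = 2(1.008) + 32.06 = 34.076 g/mol.
M(S) = 32.06 g/mol.
n(H2S) = 428.25 g / 34.076 g/mol = 12.568 mol.
From the equation the H2S:S mole ratio is 2:3, so n(S) = 12.568 × 3/2 = 18.851 mol.
Mass of S = 18.851 mol × 32.06 g/mol = 604.38 g.
Actual mass collected = 604.38 g × 0.740 = 447.24 g.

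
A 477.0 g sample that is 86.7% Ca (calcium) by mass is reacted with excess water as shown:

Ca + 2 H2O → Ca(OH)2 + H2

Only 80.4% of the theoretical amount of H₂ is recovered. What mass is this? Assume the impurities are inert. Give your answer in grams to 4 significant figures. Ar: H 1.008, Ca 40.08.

Pure Ca available = 477.0 g × 0.867 = 413.56 g.
M(Ca) = 40.08 g/mol.
M(H2) = 2(1.008) = 2.016 g/mol.
n(Ca) = 413.56 g / 40.08 g/mol = 10.318 mol.
From the equation the Ca:H2 mole ratio is 1:1, so n(H2) = 10.318 × 1/1 = 10.318 mol.
Mass of H2 = 10.318 mol × 2.016 g/mol = 20.802 g.
Actual mass collected = 20.802 g × 0.804 = 16.725 g.

16.72 g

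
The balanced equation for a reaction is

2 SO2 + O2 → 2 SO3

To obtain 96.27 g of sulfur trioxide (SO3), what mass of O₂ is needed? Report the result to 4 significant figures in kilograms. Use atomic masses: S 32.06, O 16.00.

0.01924 kg

M(SO3) = 32.06 + 3(16.00) = 80.06 g/mol.
M(O2) = 2(16.00) = 32.00 g/mol.
n(SO3) = 96.270 g / 80.06 g/mol = 1.2025 mol.
From the equation the SO3:O2 mole ratio is 2:1, so n(O2) = 1.2025 × 1/2 = 0.60124 mol.
Mass of O2 = 0.60124 mol × 32.00 g/mol = 19.240 g.
Converting to kg: 19.240 g = 0.01924 kg.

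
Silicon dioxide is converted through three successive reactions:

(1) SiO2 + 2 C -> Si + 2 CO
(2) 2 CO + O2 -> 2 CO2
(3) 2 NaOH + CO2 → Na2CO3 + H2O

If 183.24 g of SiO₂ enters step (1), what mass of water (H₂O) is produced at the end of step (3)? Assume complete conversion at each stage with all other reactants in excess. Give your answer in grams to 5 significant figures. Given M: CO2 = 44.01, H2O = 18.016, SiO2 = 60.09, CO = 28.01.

109.88 g

n(SiO2) = 183.24 / 60.09 = 3.04943 mol.
Reaction (1): SiO2→CO ratio 1:2 ⇒ n(CO) = 6.09885 mol.
Reaction (2): CO→CO2 ratio 2:2 ⇒ n(CO2) = 6.09885 mol.
Reaction (3): CO2→H2O ratio 1:1 ⇒ n(H2O) = 6.09885 mol.
Mass of H2O = 6.09885 × 18.016 = 109.877 g.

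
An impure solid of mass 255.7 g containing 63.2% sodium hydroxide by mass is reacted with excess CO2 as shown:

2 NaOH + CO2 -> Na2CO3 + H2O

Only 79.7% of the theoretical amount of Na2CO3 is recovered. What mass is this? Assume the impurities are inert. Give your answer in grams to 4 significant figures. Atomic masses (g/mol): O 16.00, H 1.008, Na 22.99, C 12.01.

170.6 g

Pure NaOH available = 255.7 g × 0.632 = 161.60 g.
M(NaOH) = 22.99 + 16.00 + 1.008 = 39.998 g/mol.
M(Na2CO3) = 2(22.99) + 12.01 + 3(16.00) = 105.99 g/mol.
n(NaOH) = 161.60 g / 39.998 g/mol = 4.0403 mol.
From the equation the NaOH:Na2CO3 mole ratio is 2:1, so n(Na2CO3) = 4.0403 × 1/2 = 2.0201 mol.
Mass of Na2CO3 = 2.0201 mol × 105.99 g/mol = 214.11 g.
Actual mass collected = 214.11 g × 0.797 = 170.65 g.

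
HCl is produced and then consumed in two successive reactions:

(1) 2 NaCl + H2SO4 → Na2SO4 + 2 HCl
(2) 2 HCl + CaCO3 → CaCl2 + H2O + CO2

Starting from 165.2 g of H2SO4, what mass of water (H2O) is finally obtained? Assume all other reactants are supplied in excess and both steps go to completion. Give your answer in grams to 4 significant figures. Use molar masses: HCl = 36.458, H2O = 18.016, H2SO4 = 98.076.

n(H2SO4) = 165.20 / 98.076 = 1.6844 mol.
Step 1 gives a 1:2 ratio of H2SO4 to HCl, so n(HCl) = 3.3688 mol.
In step 2 the HCl:H2O ratio is 2:1, so n(H2O) = 1.6844 mol.
Mass of H2O = 1.6844 × 18.016 = 30.346 g.

30.35 g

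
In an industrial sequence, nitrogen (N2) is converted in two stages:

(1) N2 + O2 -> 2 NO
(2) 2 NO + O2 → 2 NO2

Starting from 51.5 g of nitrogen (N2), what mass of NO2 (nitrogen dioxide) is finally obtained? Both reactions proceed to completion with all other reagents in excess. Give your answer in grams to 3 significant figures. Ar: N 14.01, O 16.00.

169 g

M(N2) = 2(14.01) = 28.02 g/mol.
M(NO2) = 14.01 + 2(16.00) = 46.01 g/mol.
n(N2) = 51.50 / 28.02 = 1.838 mol.
Step 1 gives a 1:2 ratio of N2 to NO, so n(NO) = 3.676 mol.
In step 2 the NO:NO2 ratio is 2:2, so n(NO2) = 3.676 mol.
Mass of NO2 = 3.676 × 46.01 = 169.1 g.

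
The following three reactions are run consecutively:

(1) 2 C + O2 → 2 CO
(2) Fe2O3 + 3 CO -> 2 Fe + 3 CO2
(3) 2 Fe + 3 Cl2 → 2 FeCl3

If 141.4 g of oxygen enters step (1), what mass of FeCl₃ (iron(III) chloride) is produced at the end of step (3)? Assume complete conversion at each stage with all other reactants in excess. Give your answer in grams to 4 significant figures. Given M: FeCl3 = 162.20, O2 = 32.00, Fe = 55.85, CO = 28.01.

n(O2) = 141.4 / 32.00 = 4.4188 mol.
Reaction (1): O2→CO ratio 1:2 ⇒ n(CO) = 8.8375 mol.
Reaction (2): CO→Fe ratio 3:2 ⇒ n(Fe) = 5.8917 mol.
Reaction (3): Fe→FeCl3 ratio 2:2 ⇒ n(FeCl3) = 5.8917 mol.
Mass of FeCl3 = 5.8917 × 162.20 = 955.63 g.

955.6 g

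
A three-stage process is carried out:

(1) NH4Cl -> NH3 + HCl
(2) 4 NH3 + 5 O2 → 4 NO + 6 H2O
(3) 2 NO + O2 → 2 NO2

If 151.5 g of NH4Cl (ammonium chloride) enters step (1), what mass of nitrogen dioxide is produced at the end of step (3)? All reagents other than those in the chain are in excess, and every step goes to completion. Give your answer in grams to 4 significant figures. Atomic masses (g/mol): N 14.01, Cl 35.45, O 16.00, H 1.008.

M(NH4Cl) = 14.01 + 4(1.008) + 35.45 = 53.492 g/mol.
M(NO2) = 14.01 + 2(16.00) = 46.01 g/mol.
n(NH4Cl) = 151.5 / 53.492 = 2.8322 mol.
Reaction (1): NH4Cl→NH3 ratio 1:1 ⇒ n(NH3) = 2.8322 mol.
Reaction (2): NH3→NO ratio 4:4 ⇒ n(NO) = 2.8322 mol.
Reaction (3): NO→NO2 ratio 2:2 ⇒ n(NO2) = 2.8322 mol.
Mass of NO2 = 2.8322 × 46.01 = 130.31 g.

130.3 g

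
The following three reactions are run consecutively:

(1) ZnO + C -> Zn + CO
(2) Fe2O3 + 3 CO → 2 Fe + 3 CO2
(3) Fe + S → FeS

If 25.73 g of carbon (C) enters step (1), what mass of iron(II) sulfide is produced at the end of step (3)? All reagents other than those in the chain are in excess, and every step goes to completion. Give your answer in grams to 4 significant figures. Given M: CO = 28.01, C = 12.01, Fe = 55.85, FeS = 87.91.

n(C) = 25.73 / 12.01 = 2.1424 mol.
Reaction (1): C→CO ratio 1:1 ⇒ n(CO) = 2.1424 mol.
Reaction (2): CO→Fe ratio 3:2 ⇒ n(Fe) = 1.4283 mol.
Reaction (3): Fe→FeS ratio 1:1 ⇒ n(FeS) = 1.4283 mol.
Mass of FeS = 1.4283 × 87.91 = 125.56 g.

125.6 g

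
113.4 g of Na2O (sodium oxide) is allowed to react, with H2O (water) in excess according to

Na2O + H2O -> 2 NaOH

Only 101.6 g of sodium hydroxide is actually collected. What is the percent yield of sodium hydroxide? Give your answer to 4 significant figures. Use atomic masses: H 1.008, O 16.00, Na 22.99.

69.42 %

M(Na2O) = 2(22.99) + 16.00 = 61.98 g/mol.
M(NaOH) = 22.99 + 16.00 + 1.008 = 39.998 g/mol.
n(Na2O) = 113.40 g / 61.98 g/mol = 1.8296 mol.
From the equation the Na2O:NaOH mole ratio is 1:2, so n(NaOH) = 1.8296 × 2/1 = 3.6592 mol.
Mass of NaOH = 3.6592 mol × 39.998 g/mol = 146.36 g.
This is the theoretical yield. Percent yield = 101.6 g / 146.36 g × 100% = 69.417%.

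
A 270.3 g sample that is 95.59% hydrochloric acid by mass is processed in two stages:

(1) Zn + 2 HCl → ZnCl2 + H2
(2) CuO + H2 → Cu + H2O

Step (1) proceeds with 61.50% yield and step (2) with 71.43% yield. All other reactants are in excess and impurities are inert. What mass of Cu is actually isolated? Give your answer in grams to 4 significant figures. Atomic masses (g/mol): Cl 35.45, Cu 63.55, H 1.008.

98.93 g

Pure HCl = 270.3 × 0.9559 = 258.38 g.
M(HCl) = 1.008 + 35.45 = 36.458 g/mol.
M(Cu) = 63.55 g/mol.
n(HCl) = 258.38 / 36.458 = 7.0871 mol.
Step 1 (HCl:H2 = 2:1): theoretical n(H2) = 3.5435 mol; at 61.50% yield, n(H2) = 2.1793 mol.
Step 2 (H2:Cu = 1:1): theoretical n(Cu) = 2.1793 mol, so theoretical mass = 2.1793 × 63.55 = 138.49 g.
At 71.43% yield, actual mass of Cu = 138.49 × 0.7143 = 98.925 g.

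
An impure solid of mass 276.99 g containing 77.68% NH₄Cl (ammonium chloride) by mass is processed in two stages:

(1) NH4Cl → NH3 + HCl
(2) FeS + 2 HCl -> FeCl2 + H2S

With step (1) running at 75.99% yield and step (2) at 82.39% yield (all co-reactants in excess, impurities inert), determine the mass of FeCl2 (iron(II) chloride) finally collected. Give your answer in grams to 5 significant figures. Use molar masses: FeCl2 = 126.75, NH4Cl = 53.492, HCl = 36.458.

Pure NH4Cl = 276.99 × 0.7768 = 215.166 g.
n(NH4Cl) = 215.166 / 53.492 = 4.02239 mol.
Step 1 (NH4Cl:HCl = 1:1): theoretical n(HCl) = 4.02239 mol; at 75.99% yield, n(HCl) = 3.05662 mol.
Step 2 (HCl:FeCl2 = 2:1): theoretical n(FeCl2) = 1.52831 mol, so theoretical mass = 1.52831 × 126.75 = 193.713 g.
At 82.39% yield, actual mass of FeCl2 = 193.713 × 0.8239 = 159.600 g.

159.60 g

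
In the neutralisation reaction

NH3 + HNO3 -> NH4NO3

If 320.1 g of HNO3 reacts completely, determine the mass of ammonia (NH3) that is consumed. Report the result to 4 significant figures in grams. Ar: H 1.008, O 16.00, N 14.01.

86.52 g

M(HNO3) = 1.008 + 14.01 + 3(16.00) = 63.018 g/mol.
M(NH3) = 14.01 + 3(1.008) = 17.034 g/mol.
n(HNO3) = 320.10 g / 63.018 g/mol = 5.0795 mol.
From the equation the HNO3:NH3 mole ratio is 1:1, so n(NH3) = 5.0795 × 1/1 = 5.0795 mol.
Mass of NH3 = 5.0795 mol × 17.034 g/mol = 86.524 g.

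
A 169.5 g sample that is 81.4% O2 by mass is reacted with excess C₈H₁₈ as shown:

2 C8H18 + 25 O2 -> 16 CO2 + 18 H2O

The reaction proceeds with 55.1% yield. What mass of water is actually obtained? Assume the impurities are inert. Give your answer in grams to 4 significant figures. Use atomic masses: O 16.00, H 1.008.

30.82 g

Pure O2 available = 169.5 g × 0.814 = 137.97 g.
M(O2) = 2(16.00) = 32.00 g/mol.
M(H2O) = 2(1.008) + 16.00 = 18.016 g/mol.
n(O2) = 137.97 g / 32.00 g/mol = 4.3117 mol.
From the equation the O2:H2O mole ratio is 25:18, so n(H2O) = 4.3117 × 18/25 = 3.1044 mol.
Mass of H2O = 3.1044 mol × 18.016 g/mol = 55.929 g.
Actual mass collected = 55.929 g × 0.551 = 30.817 g.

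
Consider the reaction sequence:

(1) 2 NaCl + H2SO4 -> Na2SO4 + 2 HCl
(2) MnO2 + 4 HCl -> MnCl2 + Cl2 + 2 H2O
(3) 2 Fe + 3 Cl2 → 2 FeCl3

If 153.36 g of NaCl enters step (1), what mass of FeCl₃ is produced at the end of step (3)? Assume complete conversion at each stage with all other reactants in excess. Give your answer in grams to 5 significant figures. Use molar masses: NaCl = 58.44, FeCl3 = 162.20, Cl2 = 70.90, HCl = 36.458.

n(NaCl) = 153.36 / 58.44 = 2.62423 mol.
Reaction (1): NaCl→HCl ratio 2:2 ⇒ n(HCl) = 2.62423 mol.
Reaction (2): HCl→Cl2 ratio 4:1 ⇒ n(Cl2) = 0.656057 mol.
Reaction (3): Cl2→FeCl3 ratio 3:2 ⇒ n(FeCl3) = 0.437372 mol.
Mass of FeCl3 = 0.437372 × 162.20 = 70.9417 g.

70.942 g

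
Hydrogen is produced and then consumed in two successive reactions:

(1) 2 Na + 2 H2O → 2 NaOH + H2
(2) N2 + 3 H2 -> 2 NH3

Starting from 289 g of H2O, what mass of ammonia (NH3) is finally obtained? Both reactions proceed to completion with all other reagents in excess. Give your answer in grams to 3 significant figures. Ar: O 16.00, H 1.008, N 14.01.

91.1 g

M(H2O) = 2(1.008) + 16.00 = 18.016 g/mol.
M(NH3) = 14.01 + 3(1.008) = 17.034 g/mol.
n(H2O) = 289.0 / 18.016 = 16.04 mol.
Step 1 gives a 2:1 ratio of H2O to H2, so n(H2) = 8.021 mol.
In step 2 the H2:NH3 ratio is 3:2, so n(NH3) = 5.347 mol.
Mass of NH3 = 5.347 × 17.034 = 91.08 g.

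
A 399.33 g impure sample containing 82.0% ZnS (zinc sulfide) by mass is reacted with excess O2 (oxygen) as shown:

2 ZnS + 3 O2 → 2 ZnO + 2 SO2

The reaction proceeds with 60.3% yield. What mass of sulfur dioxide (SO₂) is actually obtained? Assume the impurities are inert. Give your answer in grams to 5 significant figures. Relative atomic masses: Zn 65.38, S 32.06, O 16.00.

129.81 g

Pure ZnS available = 399.33 g × 0.820 = 327.451 g.
M(ZnS) = 65.38 + 32.06 = 97.44 g/mol.
M(SO2) = 32.06 + 2(16.00) = 64.06 g/mol.
n(ZnS) = 327.451 g / 97.44 g/mol = 3.36054 mol.
From the equation the ZnS:SO2 mole ratio is 2:2, so n(SO2) = 3.36054 × 2/2 = 3.36054 mol.
Mass of SO2 = 3.36054 mol × 64.06 g/mol = 215.276 g.
Actual mass collected = 215.276 g × 0.603 = 129.811 g.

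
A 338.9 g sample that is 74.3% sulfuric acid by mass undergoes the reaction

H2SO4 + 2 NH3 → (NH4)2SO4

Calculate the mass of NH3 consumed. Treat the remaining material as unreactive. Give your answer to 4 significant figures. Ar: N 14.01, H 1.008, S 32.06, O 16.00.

Mass of pure H2SO4 = 338.9 g × 0.743 = 251.80 g.
M(H2SO4) = 2(1.008) + 32.06 + 4(16.00) = 98.076 g/mol.
M(NH3) = 14.01 + 3(1.008) = 17.034 g/mol.
n(H2SO4) = 251.80 g / 98.076 g/mol = 2.5674 mol.
From the equation the H2SO4:NH3 mole ratio is 1:2, so n(NH3) = 2.5674 × 2/1 = 5.1348 mol.
Mass of NH3 = 5.1348 mol × 17.034 g/mol = 87.467 g.

87.47 g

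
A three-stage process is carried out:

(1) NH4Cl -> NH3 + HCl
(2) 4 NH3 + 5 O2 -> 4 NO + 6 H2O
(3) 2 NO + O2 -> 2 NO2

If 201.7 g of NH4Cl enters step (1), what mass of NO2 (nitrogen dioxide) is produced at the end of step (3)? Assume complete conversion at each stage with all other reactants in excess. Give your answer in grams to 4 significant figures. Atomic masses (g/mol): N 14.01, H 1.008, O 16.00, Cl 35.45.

173.5 g

M(NH4Cl) = 14.01 + 4(1.008) + 35.45 = 53.492 g/mol.
M(NO2) = 14.01 + 2(16.00) = 46.01 g/mol.
n(NH4Cl) = 201.7 / 53.492 = 3.7707 mol.
Reaction (1): NH4Cl→NH3 ratio 1:1 ⇒ n(NH3) = 3.7707 mol.
Reaction (2): NH3→NO ratio 4:4 ⇒ n(NO) = 3.7707 mol.
Reaction (3): NO→NO2 ratio 2:2 ⇒ n(NO2) = 3.7707 mol.
Mass of NO2 = 3.7707 × 46.01 = 173.49 g.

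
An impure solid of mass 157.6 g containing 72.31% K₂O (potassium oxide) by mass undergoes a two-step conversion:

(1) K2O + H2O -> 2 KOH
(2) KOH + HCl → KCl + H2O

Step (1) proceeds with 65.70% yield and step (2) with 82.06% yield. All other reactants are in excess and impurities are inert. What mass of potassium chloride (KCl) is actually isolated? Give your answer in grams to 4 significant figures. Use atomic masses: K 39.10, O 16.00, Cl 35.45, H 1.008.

Pure K2O = 157.6 × 0.7231 = 113.96 g.
M(K2O) = 2(39.10) + 16.00 = 94.20 g/mol.
M(KCl) = 39.10 + 35.45 = 74.55 g/mol.
n(K2O) = 113.96 / 94.20 = 1.2098 mol.
Step 1 (K2O:KOH = 1:2): theoretical n(KOH) = 2.4195 mol; at 65.70% yield, n(KOH) = 1.5896 mol.
Step 2 (KOH:KCl = 1:1): theoretical n(KCl) = 1.5896 mol, so theoretical mass = 1.5896 × 74.55 = 118.51 g.
At 82.06% yield, actual mass of KCl = 118.51 × 0.8206 = 97.247 g.

97.25 g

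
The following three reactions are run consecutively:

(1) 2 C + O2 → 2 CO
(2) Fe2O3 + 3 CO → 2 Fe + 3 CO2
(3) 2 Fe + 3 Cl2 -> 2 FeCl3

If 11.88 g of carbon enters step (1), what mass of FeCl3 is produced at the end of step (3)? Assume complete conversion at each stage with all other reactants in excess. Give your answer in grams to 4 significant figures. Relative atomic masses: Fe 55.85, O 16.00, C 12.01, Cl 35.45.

M(C) = 12.01 g/mol.
M(FeCl3) = 55.85 + 3(35.45) = 162.20 g/mol.
n(C) = 11.88 / 12.01 = 0.98918 mol.
Reaction (1): C→CO ratio 2:2 ⇒ n(CO) = 0.98918 mol.
Reaction (2): CO→Fe ratio 3:2 ⇒ n(Fe) = 0.65945 mol.
Reaction (3): Fe→FeCl3 ratio 2:2 ⇒ n(FeCl3) = 0.65945 mol.
Mass of FeCl3 = 0.65945 × 162.20 = 106.96 g.

107.0 g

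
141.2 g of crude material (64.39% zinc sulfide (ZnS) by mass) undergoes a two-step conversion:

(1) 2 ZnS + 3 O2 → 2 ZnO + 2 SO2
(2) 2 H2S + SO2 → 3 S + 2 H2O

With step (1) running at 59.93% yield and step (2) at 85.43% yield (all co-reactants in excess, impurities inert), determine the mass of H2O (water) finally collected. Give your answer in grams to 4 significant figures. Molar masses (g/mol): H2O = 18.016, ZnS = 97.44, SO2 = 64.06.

Pure ZnS = 141.2 × 0.6439 = 90.919 g.
n(ZnS) = 90.919 / 97.44 = 0.93307 mol.
Step 1 (ZnS:SO2 = 2:2): theoretical n(SO2) = 0.93307 mol; at 59.93% yield, n(SO2) = 0.55919 mol.
Step 2 (SO2:H2O = 1:2): theoretical n(H2O) = 1.1184 mol, so theoretical mass = 1.1184 × 18.016 = 20.149 g.
At 85.43% yield, actual mass of H2O = 20.149 × 0.8543 = 17.213 g.

17.21 g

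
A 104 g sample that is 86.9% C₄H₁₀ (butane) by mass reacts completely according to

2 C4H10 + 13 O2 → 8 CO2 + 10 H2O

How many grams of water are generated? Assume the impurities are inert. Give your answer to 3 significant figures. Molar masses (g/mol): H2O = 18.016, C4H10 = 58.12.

140 g

Mass of pure C4H10 = 104 g × 0.869 = 90.38 g.
n(C4H10) = 90.38 g / 58.12 g/mol = 1.555 mol.
From the equation the C4H10:H2O mole ratio is 2:10, so n(H2O) = 1.555 × 10/2 = 7.775 mol.
Mass of H2O = 7.775 mol × 18.016 g/mol = 140.1 g.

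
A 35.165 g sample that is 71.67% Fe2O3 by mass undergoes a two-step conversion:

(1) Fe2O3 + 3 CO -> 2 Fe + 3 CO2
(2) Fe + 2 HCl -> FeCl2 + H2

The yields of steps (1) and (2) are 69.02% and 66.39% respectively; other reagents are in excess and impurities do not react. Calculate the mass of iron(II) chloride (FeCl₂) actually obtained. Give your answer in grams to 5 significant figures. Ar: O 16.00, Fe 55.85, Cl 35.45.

Pure Fe2O3 = 35.165 × 0.7167 = 25.2028 g.
M(Fe2O3) = 2(55.85) + 3(16.00) = 159.70 g/mol.
M(FeCl2) = 55.85 + 2(35.45) = 126.75 g/mol.
n(Fe2O3) = 25.2028 / 159.70 = 0.157813 mol.
Step 1 (Fe2O3:Fe = 1:2): theoretical n(Fe) = 0.315626 mol; at 69.02% yield, n(Fe) = 0.217845 mol.
Step 2 (Fe:FeCl2 = 1:1): theoretical n(FeCl2) = 0.217845 mol, so theoretical mass = 0.217845 × 126.75 = 27.6119 g.
At 66.39% yield, actual mass of FeCl2 = 27.6119 × 0.6639 = 18.3315 g.

18.332 g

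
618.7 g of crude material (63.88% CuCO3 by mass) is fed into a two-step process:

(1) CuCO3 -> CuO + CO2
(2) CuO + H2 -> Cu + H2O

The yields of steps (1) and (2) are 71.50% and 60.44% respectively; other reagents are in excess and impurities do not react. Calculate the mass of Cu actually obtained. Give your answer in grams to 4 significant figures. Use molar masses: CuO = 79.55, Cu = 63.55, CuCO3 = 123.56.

Pure CuCO3 = 618.7 × 0.6388 = 395.23 g.
n(CuCO3) = 395.23 / 123.56 = 3.1987 mol.
Step 1 (CuCO3:CuO = 1:1): theoretical n(CuO) = 3.1987 mol; at 71.50% yield, n(CuO) = 2.2870 mol.
Step 2 (CuO:Cu = 1:1): theoretical n(Cu) = 2.2870 mol, so theoretical mass = 2.2870 × 63.55 = 145.34 g.
At 60.44% yield, actual mass of Cu = 145.34 × 0.6044 = 87.844 g.

87.84 g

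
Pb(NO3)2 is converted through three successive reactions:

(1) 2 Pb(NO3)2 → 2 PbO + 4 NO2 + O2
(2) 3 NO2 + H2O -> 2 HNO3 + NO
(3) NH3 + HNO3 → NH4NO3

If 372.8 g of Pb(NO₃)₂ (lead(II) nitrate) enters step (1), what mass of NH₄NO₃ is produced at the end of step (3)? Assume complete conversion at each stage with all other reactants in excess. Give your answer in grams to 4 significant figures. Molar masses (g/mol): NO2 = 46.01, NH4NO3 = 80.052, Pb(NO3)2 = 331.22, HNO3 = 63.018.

120.1 g

n(Pb(NO3)2) = 372.8 / 331.22 = 1.1255 mol.
Reaction (1): Pb(NO3)2→NO2 ratio 2:4 ⇒ n(NO2) = 2.2511 mol.
Reaction (2): NO2→HNO3 ratio 3:2 ⇒ n(HNO3) = 1.5007 mol.
Reaction (3): HNO3→NH4NO3 ratio 1:1 ⇒ n(NH4NO3) = 1.5007 mol.
Mass of NH4NO3 = 1.5007 × 80.052 = 120.14 g.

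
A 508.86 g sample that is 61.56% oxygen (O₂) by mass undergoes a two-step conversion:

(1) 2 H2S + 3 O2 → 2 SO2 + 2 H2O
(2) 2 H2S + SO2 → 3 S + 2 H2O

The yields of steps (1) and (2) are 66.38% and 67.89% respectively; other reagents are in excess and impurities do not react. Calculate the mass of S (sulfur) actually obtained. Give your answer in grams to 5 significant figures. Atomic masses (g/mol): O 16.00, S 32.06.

Pure O2 = 508.86 × 0.6156 = 313.254 g.
M(O2) = 2(16.00) = 32.00 g/mol.
M(S) = 32.06 g/mol.
n(O2) = 313.254 / 32.00 = 9.78919 mol.
Step 1 (O2:SO2 = 3:2): theoretical n(SO2) = 6.52613 mol; at 66.38% yield, n(SO2) = 4.33204 mol.
Step 2 (SO2:S = 1:3): theoretical n(S) = 12.9961 mol, so theoretical mass = 12.9961 × 32.06 = 416.656 g.
At 67.89% yield, actual mass of S = 416.656 × 0.6789 = 282.868 g.

282.87 g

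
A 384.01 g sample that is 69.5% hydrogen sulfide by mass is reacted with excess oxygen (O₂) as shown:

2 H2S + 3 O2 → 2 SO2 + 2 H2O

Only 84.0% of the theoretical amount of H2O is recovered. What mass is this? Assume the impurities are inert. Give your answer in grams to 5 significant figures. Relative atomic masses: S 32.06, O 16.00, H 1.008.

Pure H2S available = 384.01 g × 0.695 = 266.887 g.
M(H2S) = 2(1.008) + 32.06 = 34.076 g/mol.
M(H2O) = 2(1.008) + 16.00 = 18.016 g/mol.
n(H2S) = 266.887 g / 34.076 g/mol = 7.83211 mol.
From the equation the H2S:H2O mole ratio is 2:2, so n(H2O) = 7.83211 × 2/2 = 7.83211 mol.
Mass of H2O = 7.83211 mol × 18.016 g/mol = 141.103 g.
Actual mass collected = 141.103 g × 0.840 = 118.527 g.

118.53 g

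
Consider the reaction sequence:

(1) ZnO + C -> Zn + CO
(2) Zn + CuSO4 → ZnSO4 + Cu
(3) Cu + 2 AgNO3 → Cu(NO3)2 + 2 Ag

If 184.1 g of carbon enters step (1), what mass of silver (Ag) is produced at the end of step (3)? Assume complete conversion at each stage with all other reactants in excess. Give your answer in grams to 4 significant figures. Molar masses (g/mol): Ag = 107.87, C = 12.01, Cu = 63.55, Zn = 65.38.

n(C) = 184.1 / 12.01 = 15.329 mol.
Reaction (1): C→Zn ratio 1:1 ⇒ n(Zn) = 15.329 mol.
Reaction (2): Zn→Cu ratio 1:1 ⇒ n(Cu) = 15.329 mol.
Reaction (3): Cu→Ag ratio 1:2 ⇒ n(Ag) = 30.658 mol.
Mass of Ag = 30.658 × 107.87 = 3307.1 g.

3307 g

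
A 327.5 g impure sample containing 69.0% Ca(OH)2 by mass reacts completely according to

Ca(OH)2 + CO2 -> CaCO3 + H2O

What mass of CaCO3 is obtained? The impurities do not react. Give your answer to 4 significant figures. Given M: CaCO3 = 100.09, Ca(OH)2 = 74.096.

Mass of pure Ca(OH)2 = 327.5 g × 0.690 = 225.97 g.
n(Ca(OH)2) = 225.97 g / 74.096 g/mol = 3.0498 mol.
From the equation the Ca(OH)2:CaCO3 mole ratio is 1:1, so n(CaCO3) = 3.0498 × 1/1 = 3.0498 mol.
Mass of CaCO3 = 3.0498 mol × 100.09 g/mol = 305.25 g.

305.3 g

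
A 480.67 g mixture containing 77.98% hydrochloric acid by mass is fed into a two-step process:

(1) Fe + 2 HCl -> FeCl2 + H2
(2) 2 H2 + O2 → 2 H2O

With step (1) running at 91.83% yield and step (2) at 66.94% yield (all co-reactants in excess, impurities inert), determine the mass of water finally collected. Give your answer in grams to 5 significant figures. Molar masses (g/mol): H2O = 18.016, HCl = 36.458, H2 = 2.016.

Pure HCl = 480.67 × 0.7798 = 374.826 g.
n(HCl) = 374.826 / 36.458 = 10.2810 mol.
Step 1 (HCl:H2 = 2:1): theoretical n(H2) = 5.14052 mol; at 91.83% yield, n(H2) = 4.72054 mol.
Step 2 (H2:H2O = 2:2): theoretical n(H2O) = 4.72054 mol, so theoretical mass = 4.72054 × 18.016 = 85.0453 g.
At 66.94% yield, actual mass of H2O = 85.0453 × 0.6694 = 56.9293 g.

56.929 g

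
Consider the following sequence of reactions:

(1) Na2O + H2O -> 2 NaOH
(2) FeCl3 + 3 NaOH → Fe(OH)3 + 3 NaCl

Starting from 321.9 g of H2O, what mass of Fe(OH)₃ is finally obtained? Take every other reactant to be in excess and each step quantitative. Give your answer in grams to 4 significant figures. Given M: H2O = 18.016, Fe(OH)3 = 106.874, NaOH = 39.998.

1273 g

n(H2O) = 321.90 / 18.016 = 17.867 mol.
Step 1 gives a 1:2 ratio of H2O to NaOH, so n(NaOH) = 35.735 mol.
In step 2 the NaOH:Fe(OH)3 ratio is 3:1, so n(Fe(OH)3) = 11.912 mol.
Mass of Fe(OH)3 = 11.912 × 106.874 = 1273.0 g.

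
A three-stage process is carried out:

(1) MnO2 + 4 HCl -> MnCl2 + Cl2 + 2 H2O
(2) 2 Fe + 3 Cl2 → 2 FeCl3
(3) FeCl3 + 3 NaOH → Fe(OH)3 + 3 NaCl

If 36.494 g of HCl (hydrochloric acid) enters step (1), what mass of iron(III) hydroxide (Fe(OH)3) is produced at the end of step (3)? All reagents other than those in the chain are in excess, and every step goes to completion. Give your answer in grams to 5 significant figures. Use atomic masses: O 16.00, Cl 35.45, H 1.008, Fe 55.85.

17.830 g

M(HCl) = 1.008 + 35.45 = 36.458 g/mol.
M(Fe(OH)3) = 55.85 + 3(16.00) + 3(1.008) = 106.874 g/mol.
n(HCl) = 36.494 / 36.458 = 1.00099 mol.
Reaction (1): HCl→Cl2 ratio 4:1 ⇒ n(Cl2) = 0.250247 mol.
Reaction (2): Cl2→FeCl3 ratio 3:2 ⇒ n(FeCl3) = 0.166831 mol.
Reaction (3): FeCl3→Fe(OH)3 ratio 1:1 ⇒ n(Fe(OH)3) = 0.166831 mol.
Mass of Fe(OH)3 = 0.166831 × 106.874 = 17.8299 g.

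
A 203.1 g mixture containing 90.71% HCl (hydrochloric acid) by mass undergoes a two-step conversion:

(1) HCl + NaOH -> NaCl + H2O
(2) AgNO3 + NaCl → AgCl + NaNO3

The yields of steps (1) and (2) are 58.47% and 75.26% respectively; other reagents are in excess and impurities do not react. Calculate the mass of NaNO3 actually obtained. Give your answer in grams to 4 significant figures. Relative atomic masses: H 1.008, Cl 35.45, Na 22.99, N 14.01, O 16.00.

189.0 g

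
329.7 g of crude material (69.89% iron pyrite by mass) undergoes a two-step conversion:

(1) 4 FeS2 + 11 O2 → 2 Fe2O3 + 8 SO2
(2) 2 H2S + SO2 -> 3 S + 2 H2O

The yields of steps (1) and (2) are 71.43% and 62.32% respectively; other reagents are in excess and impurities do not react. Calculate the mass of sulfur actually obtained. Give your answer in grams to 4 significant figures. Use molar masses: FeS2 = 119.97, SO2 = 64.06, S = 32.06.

Pure FeS2 = 329.7 × 0.6989 = 230.43 g.
n(FeS2) = 230.43 / 119.97 = 1.9207 mol.
Step 1 (FeS2:SO2 = 4:8): theoretical n(SO2) = 3.8414 mol; at 71.43% yield, n(SO2) = 2.7439 mol.
Step 2 (SO2:S = 1:3): theoretical n(S) = 8.2318 mol, so theoretical mass = 8.2318 × 32.06 = 263.91 g.
At 62.32% yield, actual mass of S = 263.91 × 0.6232 = 164.47 g.

164.5 g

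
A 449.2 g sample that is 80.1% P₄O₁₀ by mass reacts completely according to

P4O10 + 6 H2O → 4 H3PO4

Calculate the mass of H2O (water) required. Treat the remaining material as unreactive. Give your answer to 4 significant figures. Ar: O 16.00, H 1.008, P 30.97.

137.0 g

Mass of pure P4O10 = 449.2 g × 0.801 = 359.81 g.
M(P4O10) = 4(30.97) + 10(16.00) = 283.88 g/mol.
M(H2O) = 2(1.008) + 16.00 = 18.016 g/mol.
n(P4O10) = 359.81 g / 283.88 g/mol = 1.2675 mol.
From the equation the P4O10:H2O mole ratio is 1:6, so n(H2O) = 1.2675 × 6/1 = 7.6048 mol.
Mass of H2O = 7.6048 mol × 18.016 g/mol = 137.01 g.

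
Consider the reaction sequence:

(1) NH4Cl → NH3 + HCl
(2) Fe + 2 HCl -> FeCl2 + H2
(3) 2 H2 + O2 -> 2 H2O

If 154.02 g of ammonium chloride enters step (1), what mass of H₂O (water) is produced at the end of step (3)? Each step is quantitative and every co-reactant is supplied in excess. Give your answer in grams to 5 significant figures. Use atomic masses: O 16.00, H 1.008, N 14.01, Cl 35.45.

M(NH4Cl) = 14.01 + 4(1.008) + 35.45 = 53.492 g/mol.
M(H2O) = 2(1.008) + 16.00 = 18.016 g/mol.
n(NH4Cl) = 154.02 / 53.492 = 2.87931 mol.
Reaction (1): NH4Cl→HCl ratio 1:1 ⇒ n(HCl) = 2.87931 mol.
Reaction (2): HCl→H2 ratio 2:1 ⇒ n(H2) = 1.43965 mol.
Reaction (3): H2→H2O ratio 2:2 ⇒ n(H2O) = 1.43965 mol.
Mass of H2O = 1.43965 × 18.016 = 25.9368 g.

25.937 g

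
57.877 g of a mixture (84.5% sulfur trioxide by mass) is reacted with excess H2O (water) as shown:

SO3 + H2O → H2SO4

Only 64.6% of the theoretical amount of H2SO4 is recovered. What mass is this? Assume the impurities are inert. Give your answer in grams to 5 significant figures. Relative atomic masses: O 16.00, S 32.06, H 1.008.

38.703 g

Pure SO3 available = 57.877 g × 0.845 = 48.9061 g.
M(SO3) = 32.06 + 3(16.00) = 80.06 g/mol.
M(H2SO4) = 2(1.008) + 32.06 + 4(16.00) = 98.076 g/mol.
n(SO3) = 48.9061 g / 80.06 g/mol = 0.610868 mol.
From the equation the SO3:H2SO4 mole ratio is 1:1, so n(H2SO4) = 0.610868 × 1/1 = 0.610868 mol.
Mass of H2SO4 = 0.610868 mol × 98.076 g/mol = 59.9115 g.
Actual mass collected = 59.9115 g × 0.646 = 38.7028 g.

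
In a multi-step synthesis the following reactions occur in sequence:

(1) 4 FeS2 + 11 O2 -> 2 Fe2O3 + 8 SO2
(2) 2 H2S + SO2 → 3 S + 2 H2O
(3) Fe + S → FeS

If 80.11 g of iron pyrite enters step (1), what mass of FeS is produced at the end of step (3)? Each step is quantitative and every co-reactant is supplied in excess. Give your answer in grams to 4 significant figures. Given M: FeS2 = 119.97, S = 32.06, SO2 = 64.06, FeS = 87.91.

n(FeS2) = 80.11 / 119.97 = 0.66775 mol.
Reaction (1): FeS2→SO2 ratio 4:8 ⇒ n(SO2) = 1.3355 mol.
Reaction (2): SO2→S ratio 1:3 ⇒ n(S) = 4.0065 mol.
Reaction (3): S→FeS ratio 1:1 ⇒ n(FeS) = 4.0065 mol.
Mass of FeS = 4.0065 × 87.91 = 352.21 g.

352.2 g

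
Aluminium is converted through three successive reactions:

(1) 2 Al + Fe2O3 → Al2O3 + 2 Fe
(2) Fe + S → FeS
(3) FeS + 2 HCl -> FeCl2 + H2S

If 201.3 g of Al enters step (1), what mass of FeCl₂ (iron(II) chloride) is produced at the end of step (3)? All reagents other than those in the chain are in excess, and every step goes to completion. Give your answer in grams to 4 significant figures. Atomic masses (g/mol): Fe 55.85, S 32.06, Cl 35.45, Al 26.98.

945.7 g

M(Al) = 26.98 g/mol.
M(FeCl2) = 55.85 + 2(35.45) = 126.75 g/mol.
n(Al) = 201.3 / 26.98 = 7.4611 mol.
Reaction (1): Al→Fe ratio 2:2 ⇒ n(Fe) = 7.4611 mol.
Reaction (2): Fe→FeS ratio 1:1 ⇒ n(FeS) = 7.4611 mol.
Reaction (3): FeS→FeCl2 ratio 1:1 ⇒ n(FeCl2) = 7.4611 mol.
Mass of FeCl2 = 7.4611 × 126.75 = 945.69 g.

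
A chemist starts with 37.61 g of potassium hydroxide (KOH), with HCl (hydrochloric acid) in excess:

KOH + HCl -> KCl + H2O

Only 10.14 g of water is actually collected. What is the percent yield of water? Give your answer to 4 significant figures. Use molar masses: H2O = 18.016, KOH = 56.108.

n(KOH) = 37.610 g / 56.108 g/mol = 0.67031 mol.
From the equation the KOH:H2O mole ratio is 1:1, so n(H2O) = 0.67031 × 1/1 = 0.67031 mol.
Mass of H2O = 0.67031 mol × 18.016 g/mol = 12.076 g.
This is the theoretical yield. Percent yield = 10.14 g / 12.076 g × 100% = 83.966%.

83.97 %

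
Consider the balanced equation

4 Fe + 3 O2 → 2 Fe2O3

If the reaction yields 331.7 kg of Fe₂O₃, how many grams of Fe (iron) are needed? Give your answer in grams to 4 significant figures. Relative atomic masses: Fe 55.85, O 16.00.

232000 g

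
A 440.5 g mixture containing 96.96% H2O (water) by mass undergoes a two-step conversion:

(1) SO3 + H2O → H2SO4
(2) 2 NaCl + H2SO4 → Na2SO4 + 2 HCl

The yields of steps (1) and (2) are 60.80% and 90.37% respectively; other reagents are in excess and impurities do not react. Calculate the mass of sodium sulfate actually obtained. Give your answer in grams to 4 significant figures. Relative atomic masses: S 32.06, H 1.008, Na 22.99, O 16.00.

Pure H2O = 440.5 × 0.9696 = 427.11 g.
M(H2O) = 2(1.008) + 16.00 = 18.016 g/mol.
M(Na2SO4) = 2(22.99) + 32.06 + 4(16.00) = 142.04 g/mol.
n(H2O) = 427.11 / 18.016 = 23.707 mol.
Step 1 (H2O:H2SO4 = 1:1): theoretical n(H2SO4) = 23.707 mol; at 60.80% yield, n(H2SO4) = 14.414 mol.
Step 2 (H2SO4:Na2SO4 = 1:1): theoretical n(Na2SO4) = 14.414 mol, so theoretical mass = 14.414 × 142.04 = 2047.4 g.
At 90.37% yield, actual mass of Na2SO4 = 2047.4 × 0.9037 = 1850.2 g.

1850 g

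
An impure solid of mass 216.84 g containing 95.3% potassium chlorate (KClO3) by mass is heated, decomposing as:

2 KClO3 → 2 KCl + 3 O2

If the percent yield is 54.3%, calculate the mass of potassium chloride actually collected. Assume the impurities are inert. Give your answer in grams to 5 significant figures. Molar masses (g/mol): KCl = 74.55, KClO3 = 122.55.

Pure KClO3 available = 216.84 g × 0.953 = 206.649 g.
n(KClO3) = 206.649 g / 122.55 g/mol = 1.68624 mol.
From the equation the KClO3:KCl mole ratio is 2:2, so n(KCl) = 1.68624 × 2/2 = 1.68624 mol.
Mass of KCl = 1.68624 mol × 74.55 g/mol = 125.709 g.
Actual mass collected = 125.709 g × 0.543 = 68.2600 g.

68.260 g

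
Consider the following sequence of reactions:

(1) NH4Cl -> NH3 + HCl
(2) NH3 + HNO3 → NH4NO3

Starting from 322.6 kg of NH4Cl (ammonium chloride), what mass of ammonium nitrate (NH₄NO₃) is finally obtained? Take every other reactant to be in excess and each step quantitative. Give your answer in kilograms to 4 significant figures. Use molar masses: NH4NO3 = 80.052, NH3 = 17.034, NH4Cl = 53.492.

482.8 kg

322.6 kg = 322600 g.
n(NH4Cl) = 322600 / 53.492 = 6030.8 mol.
Step 1 gives a 1:1 ratio of NH4Cl to NH3, so n(NH3) = 6030.8 mol.
In step 2 the NH3:NH4NO3 ratio is 1:1, so n(NH4NO3) = 6030.8 mol.
Mass of NH4NO3 = 6030.8 × 80.052 = 482780 g = 482.8 kg.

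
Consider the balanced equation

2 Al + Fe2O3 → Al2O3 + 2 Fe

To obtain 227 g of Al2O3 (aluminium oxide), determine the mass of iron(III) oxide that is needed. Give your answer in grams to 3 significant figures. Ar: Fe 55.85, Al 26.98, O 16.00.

356 g

M(Al2O3) = 2(26.98) + 3(16.00) = 101.96 g/mol.
M(Fe2O3) = 2(55.85) + 3(16.00) = 159.70 g/mol.
n(Al2O3) = 227.0 g / 101.96 g/mol = 2.226 mol.
From the equation the Al2O3:Fe2O3 mole ratio is 1:1, so n(Fe2O3) = 2.226 × 1/1 = 2.226 mol.
Mass of Fe2O3 = 2.226 mol × 159.70 g/mol = 355.6 g.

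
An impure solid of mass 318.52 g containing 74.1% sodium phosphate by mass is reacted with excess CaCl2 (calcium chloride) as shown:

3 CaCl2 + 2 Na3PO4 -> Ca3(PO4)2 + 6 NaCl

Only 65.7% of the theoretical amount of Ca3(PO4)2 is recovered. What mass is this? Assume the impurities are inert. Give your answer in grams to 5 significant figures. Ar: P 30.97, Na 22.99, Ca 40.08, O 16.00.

146.70 g

Pure Na3PO4 available = 318.52 g × 0.741 = 236.023 g.
M(Na3PO4) = 3(22.99) + 30.97 + 4(16.00) = 163.94 g/mol.
M(Ca3(PO4)2) = 3(40.08) + 2(30.97) + 8(16.00) = 310.18 g/mol.
n(Na3PO4) = 236.023 g / 163.94 g/mol = 1.43969 mol.
From the equation the Na3PO4:Ca3(PO4)2 mole ratio is 2:1, so n(Ca3(PO4)2) = 1.43969 × 1/2 = 0.719847 mol.
Mass of Ca3(PO4)2 = 0.719847 mol × 310.18 g/mol = 223.282 g.
Actual mass collected = 223.282 g × 0.657 = 146.696 g.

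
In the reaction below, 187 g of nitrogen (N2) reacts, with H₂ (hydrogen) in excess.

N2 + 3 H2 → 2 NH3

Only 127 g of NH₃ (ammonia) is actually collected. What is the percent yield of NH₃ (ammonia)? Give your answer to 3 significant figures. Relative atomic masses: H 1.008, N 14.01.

M(N2) = 2(14.01) = 28.02 g/mol.
M(NH3) = 14.01 + 3(1.008) = 17.034 g/mol.
n(N2) = 187.0 g / 28.02 g/mol = 6.674 mol.
From the equation the N2:NH3 mole ratio is 1:2, so n(NH3) = 6.674 × 2/1 = 13.35 mol.
Mass of NH3 = 13.35 mol × 17.034 g/mol = 227.4 g.
This is the theoretical yield. Percent yield = 127 g / 227.4 g × 100% = 55.86%.

55.9 %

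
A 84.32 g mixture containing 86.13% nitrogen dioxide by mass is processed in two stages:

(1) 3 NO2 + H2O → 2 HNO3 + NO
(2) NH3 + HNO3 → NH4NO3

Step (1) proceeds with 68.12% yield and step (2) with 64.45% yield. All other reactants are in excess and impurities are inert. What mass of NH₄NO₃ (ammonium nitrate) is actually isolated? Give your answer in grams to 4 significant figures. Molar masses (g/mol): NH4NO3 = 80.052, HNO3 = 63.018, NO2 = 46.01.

36.98 g

Pure NO2 = 84.32 × 0.8613 = 72.625 g.
n(NO2) = 72.625 / 46.01 = 1.5785 mol.
Step 1 (NO2:HNO3 = 3:2): theoretical n(HNO3) = 1.0523 mol; at 68.12% yield, n(HNO3) = 0.71683 mol.
Step 2 (HNO3:NH4NO3 = 1:1): theoretical n(NH4NO3) = 0.71683 mol, so theoretical mass = 0.71683 × 80.052 = 57.384 g.
At 64.45% yield, actual mass of NH4NO3 = 57.384 × 0.6445 = 36.984 g.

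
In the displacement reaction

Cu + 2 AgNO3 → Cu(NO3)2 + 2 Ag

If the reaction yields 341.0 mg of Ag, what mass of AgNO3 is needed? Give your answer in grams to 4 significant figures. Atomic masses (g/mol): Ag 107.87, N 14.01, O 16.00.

0.5370 g

M(Ag) = 107.87 g/mol.
M(AgNO3) = 107.87 + 14.01 + 3(16.00) = 169.88 g/mol.
Convert: 341.0 mg = 0.34100 g.
n(Ag) = 0.34100 g / 107.87 g/mol = 0.0031612 mol.
From the equation the Ag:AgNO3 mole ratio is 2:2, so n(AgNO3) = 0.0031612 × 2/2 = 0.0031612 mol.
Mass of AgNO3 = 0.0031612 mol × 169.88 g/mol = 0.53703 g.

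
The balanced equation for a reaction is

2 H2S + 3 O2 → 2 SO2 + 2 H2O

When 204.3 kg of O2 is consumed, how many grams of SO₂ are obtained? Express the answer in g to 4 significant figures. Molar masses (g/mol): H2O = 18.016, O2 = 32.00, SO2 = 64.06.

272700 g

Convert: 204.3 kg = 204300 g.
n(O2) = 204300 g / 32.00 g/mol = 6384.4 mol.
From the equation the O2:SO2 mole ratio is 3:2, so n(SO2) = 6384.4 × 2/3 = 4256.2 mol.
Mass of SO2 = 4256.2 mol × 64.06 g/mol = 272660 g.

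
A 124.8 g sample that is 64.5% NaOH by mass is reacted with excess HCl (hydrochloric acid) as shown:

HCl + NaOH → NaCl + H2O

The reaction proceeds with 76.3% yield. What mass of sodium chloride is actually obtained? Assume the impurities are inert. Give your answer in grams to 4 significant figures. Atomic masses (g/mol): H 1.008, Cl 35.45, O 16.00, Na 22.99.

Pure NaOH available = 124.8 g × 0.645 = 80.496 g.
M(NaOH) = 22.99 + 16.00 + 1.008 = 39.998 g/mol.
M(NaCl) = 22.99 + 35.45 = 58.44 g/mol.
n(NaOH) = 80.496 g / 39.998 g/mol = 2.0125 mol.
From the equation the NaOH:NaCl mole ratio is 1:1, so n(NaCl) = 2.0125 × 1/1 = 2.0125 mol.
Mass of NaCl = 2.0125 mol × 58.44 g/mol = 117.61 g.
Actual mass collected = 117.61 g × 0.763 = 89.737 g.

89.74 g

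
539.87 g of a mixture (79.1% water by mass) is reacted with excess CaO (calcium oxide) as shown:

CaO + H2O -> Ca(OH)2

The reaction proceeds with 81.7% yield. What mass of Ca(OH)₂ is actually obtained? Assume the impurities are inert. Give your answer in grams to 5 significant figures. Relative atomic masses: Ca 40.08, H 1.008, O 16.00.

1434.9 g

Pure H2O available = 539.87 g × 0.791 = 427.037 g.
M(H2O) = 2(1.008) + 16.00 = 18.016 g/mol.
M(Ca(OH)2) = 40.08 + 2(16.00) + 2(1.008) = 74.096 g/mol.
n(H2O) = 427.037 g / 18.016 g/mol = 23.7032 mol.
From the equation the H2O:Ca(OH)2 mole ratio is 1:1, so n(Ca(OH)2) = 23.7032 × 1/1 = 23.7032 mol.
Mass of Ca(OH)2 = 23.7032 mol × 74.096 g/mol = 1756.31 g.
Actual mass collected = 1756.31 g × 0.817 = 1434.91 g.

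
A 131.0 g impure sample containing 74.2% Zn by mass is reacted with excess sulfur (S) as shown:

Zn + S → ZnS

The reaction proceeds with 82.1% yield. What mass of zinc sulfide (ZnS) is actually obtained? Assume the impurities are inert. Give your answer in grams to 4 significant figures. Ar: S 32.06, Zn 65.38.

118.9 g

Pure Zn available = 131.0 g × 0.742 = 97.202 g.
M(Zn) = 65.38 g/mol.
M(ZnS) = 65.38 + 32.06 = 97.44 g/mol.
n(Zn) = 97.202 g / 65.38 g/mol = 1.4867 mol.
From the equation the Zn:ZnS mole ratio is 1:1, so n(ZnS) = 1.4867 × 1/1 = 1.4867 mol.
Mass of ZnS = 1.4867 mol × 97.44 g/mol = 144.87 g.
Actual mass collected = 144.87 g × 0.821 = 118.94 g.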